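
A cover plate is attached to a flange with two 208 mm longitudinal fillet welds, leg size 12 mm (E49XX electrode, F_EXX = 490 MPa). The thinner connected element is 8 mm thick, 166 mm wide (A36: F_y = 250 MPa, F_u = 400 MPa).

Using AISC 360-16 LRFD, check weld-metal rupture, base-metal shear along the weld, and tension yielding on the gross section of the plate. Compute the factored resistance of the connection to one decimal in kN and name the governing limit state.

298.8 kN (gross-section yield governs)

Weld metal: throat = 0.707×12 = 8.484 mm, L = 2×208 = 416 mm. φR_n = 0.75 × 0.6 × 490 × 8.484 × 416 = 778.2 kN.
Base metal shear (8 mm plate): yield φR_n = 1.0×0.6×250×8×416 = 499.2 kN; rupture φR_n = 0.75×0.6×400×8×416 = 599.0 kN; take 499.2 kN (yield).
Tension yield (gross): A_g = 166×8 = 1328 mm². φR_n = 0.90 × 250 × 1328 = 298.8 kN.
Governing: min(778.2, 499.2, 298.8) = 298.8 kN → gross-section yield.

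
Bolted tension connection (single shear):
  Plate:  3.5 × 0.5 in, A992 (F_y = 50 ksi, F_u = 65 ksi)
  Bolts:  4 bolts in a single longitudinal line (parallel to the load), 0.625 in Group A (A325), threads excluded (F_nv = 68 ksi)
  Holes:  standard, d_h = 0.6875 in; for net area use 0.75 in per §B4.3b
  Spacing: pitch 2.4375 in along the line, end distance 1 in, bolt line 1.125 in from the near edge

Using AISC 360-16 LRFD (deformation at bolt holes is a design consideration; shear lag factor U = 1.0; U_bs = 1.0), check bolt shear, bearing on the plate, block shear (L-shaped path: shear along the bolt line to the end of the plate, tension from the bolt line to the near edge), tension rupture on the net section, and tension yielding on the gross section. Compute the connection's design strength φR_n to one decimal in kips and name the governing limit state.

Bolt shear: A_b = π(0.625)²/4 = 0.3068 in². φR_n = 0.75 × 68 × 0.3068 × 4 × 1 = 62.6 kips.
Bearing (0.5 in plate, F_u = 65 ksi): end bolts L_c = 1 − 0.6875/2 = 0.65625, R_n = min(1.2×0.65625×0.5×65, 2.4×0.625×0.5×65) = 25.594 kips/bolt; interior L_c = 2.4375 − 0.6875 = 1.75, R_n = 48.75 kips/bolt. φR_n = 0.75 × (1×25.594 + 3×48.75) = 128.9 kips.
Block shear: shear path 1×[1+3×2.4375] = 1×8.3125 in, A_gv = 4.1563, A_nv = 1×(8.3125 − 3.5×0.75)×0.5 = 2.8438 in²; tension to near edge: (1.125 − 0.5×0.75)×0.5 = 0.375 in². R_n = min(0.6×65×2.8438, 0.6×50×4.1563) + 1.0×65×0.375 = min(110.91, 124.69) + 24.375 = 135.29 kips. φR_n = 0.75 × 135.29 = 101.5 kips.
Tension rupture (net): A_n = (3.5 − 1×0.75)×0.5 = 1.375 in² (U = 1.0, A_e = A_n). φR_n = 0.75 × 65 × 1.375 = 67.0 kips.
Tension yield (gross): A_g = 3.5×0.5 = 1.75 in². φR_n = 0.90 × 50 × 1.75 = 78.8 kips.
Governing: min(62.6, 128.9, 101.5, 67.0, 78.8) = 62.6 kips → bolt shear.

62.6 kips (bolt shear governs)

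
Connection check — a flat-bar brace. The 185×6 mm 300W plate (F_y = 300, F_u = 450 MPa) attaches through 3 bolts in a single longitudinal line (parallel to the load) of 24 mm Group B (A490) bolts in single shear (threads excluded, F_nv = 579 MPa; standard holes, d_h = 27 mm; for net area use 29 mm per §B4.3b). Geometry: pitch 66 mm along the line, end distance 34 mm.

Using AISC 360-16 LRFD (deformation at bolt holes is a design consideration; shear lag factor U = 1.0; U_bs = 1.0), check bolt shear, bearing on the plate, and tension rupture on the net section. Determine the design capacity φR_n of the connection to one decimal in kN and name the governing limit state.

239.4 kN (bearing governs)

Bolt shear: A_b = π(24)²/4 = 452.39 mm². φR_n = 0.75 × 579 × 452.39 × 3 × 1 = 589.4 kN.
Bearing (6 mm plate, F_u = 450 MPa): end bolts L_c = 34 − 27/2 = 20.5, R_n = min(1.2×20.5×6×450, 2.4×24×6×450) = 66.42 kN/bolt; interior L_c = 66 − 27 = 39, R_n = 126.36 kN/bolt. φR_n = 0.75 × (1×66.42 + 2×126.36) = 239.4 kN.
Tension rupture (net): A_n = (185 − 1×29)×6 = 936 mm² (U = 1.0, A_e = A_n). φR_n = 0.75 × 450 × 936 = 315.9 kN.
Governing: min(589.4, 239.4, 315.9) = 239.4 kN → bearing.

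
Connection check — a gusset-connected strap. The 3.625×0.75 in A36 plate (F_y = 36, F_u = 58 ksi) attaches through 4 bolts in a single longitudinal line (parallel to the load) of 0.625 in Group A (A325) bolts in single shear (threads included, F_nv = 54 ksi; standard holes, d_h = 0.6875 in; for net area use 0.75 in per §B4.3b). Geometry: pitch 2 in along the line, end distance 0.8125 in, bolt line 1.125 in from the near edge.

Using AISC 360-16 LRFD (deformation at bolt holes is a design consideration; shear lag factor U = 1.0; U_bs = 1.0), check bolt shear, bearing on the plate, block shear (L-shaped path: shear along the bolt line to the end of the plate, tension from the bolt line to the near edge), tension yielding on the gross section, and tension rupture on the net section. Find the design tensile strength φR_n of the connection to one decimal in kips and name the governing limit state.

Bolt shear: A_b = π(0.625)²/4 = 0.3068 in². φR_n = 0.75 × 54 × 0.3068 × 4 × 1 = 49.7 kips.
Bearing (0.75 in plate, F_u = 58 ksi): end bolts L_c = 0.8125 − 0.6875/2 = 0.46875, R_n = min(1.2×0.46875×0.75×58, 2.4×0.625×0.75×58) = 24.469 kips/bolt; interior L_c = 2 − 0.6875 = 1.3125, R_n = 65.25 kips/bolt. φR_n = 0.75 × (1×24.469 + 3×65.25) = 165.2 kips.
Block shear: shear path 1×[0.8125+3×2] = 1×6.8125 in, A_gv = 5.1094, A_nv = 1×(6.8125 − 3.5×0.75)×0.75 = 3.1406 in²; tension to near edge: (1.125 − 0.5×0.75)×0.75 = 0.5625 in². R_n = min(0.6×58×3.1406, 0.6×36×5.1094) + 1.0×58×0.5625 = min(109.29, 110.36) + 32.625 = 141.92 kips. φR_n = 0.75 × 141.92 = 106.4 kips.
Tension yield (gross): A_g = 3.625×0.75 = 2.7188 in². φR_n = 0.90 × 36 × 2.7188 = 88.1 kips.
Tension rupture (net): A_n = (3.625 − 1×0.75)×0.75 = 2.1563 in² (U = 1.0, A_e = A_n). φR_n = 0.75 × 58 × 2.1563 = 93.8 kips.
Governing: min(49.7, 165.2, 106.4, 88.1, 93.8) = 49.7 kips → bolt shear.

49.7 kips (bolt shear governs)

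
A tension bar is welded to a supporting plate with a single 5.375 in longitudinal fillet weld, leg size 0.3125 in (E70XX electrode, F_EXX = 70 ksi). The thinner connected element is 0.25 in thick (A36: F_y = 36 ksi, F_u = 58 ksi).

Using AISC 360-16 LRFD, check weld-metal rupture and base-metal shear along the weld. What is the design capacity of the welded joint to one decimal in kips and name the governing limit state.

29.0 kips (base-metal shear governs)

Weld metal: throat = 0.707×0.3125 = 0.22094 in, L = 5.375 in. φR_n = 0.75 × 0.6 × 70 × 0.22094 × 5.375 = 37.4 kips.
Base metal shear (0.25 in plate): yield φR_n = 1.0×0.6×36×0.25×5.375 = 29.0 kips; rupture φR_n = 0.75×0.6×58×0.25×5.375 = 35.1 kips; take 29.0 kips (yield).
Governing: min(37.4, 29.0) = 29.0 kips → base-metal shear.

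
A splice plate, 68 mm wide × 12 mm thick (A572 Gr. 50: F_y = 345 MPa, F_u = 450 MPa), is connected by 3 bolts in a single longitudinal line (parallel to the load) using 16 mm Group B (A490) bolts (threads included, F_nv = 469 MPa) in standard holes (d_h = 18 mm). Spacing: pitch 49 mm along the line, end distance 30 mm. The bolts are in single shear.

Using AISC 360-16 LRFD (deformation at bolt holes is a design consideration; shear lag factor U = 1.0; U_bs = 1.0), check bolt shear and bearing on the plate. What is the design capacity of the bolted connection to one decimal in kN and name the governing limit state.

Bolt shear: A_b = π(16)²/4 = 201.06 mm². φR_n = 0.75 × 469 × 201.06 × 3 × 1 = 212.2 kN.
Bearing (12 mm plate, F_u = 450 MPa): end bolts L_c = 30 − 18/2 = 21, R_n = min(1.2×21×12×450, 2.4×16×12×450) = 136.08 kN/bolt; interior L_c = 49 − 18 = 31, R_n = 200.88 kN/bolt. φR_n = 0.75 × (1×136.08 + 2×200.88) = 403.4 kN.
Governing: min(212.2, 403.4) = 212.2 kN → bolt shear.

212.2 kN (bolt shear governs)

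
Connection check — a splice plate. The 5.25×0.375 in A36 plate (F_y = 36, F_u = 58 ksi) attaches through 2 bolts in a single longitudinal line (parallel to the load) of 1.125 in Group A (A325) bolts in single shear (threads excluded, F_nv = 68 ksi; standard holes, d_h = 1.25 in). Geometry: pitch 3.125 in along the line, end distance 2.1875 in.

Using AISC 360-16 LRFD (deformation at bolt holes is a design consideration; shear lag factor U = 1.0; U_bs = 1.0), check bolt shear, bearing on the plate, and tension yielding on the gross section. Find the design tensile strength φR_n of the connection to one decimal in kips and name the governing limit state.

63.8 kips (gross-section yield governs)

Bolt shear: A_b = π(1.125)²/4 = 0.99402 in². φR_n = 0.75 × 68 × 0.99402 × 2 × 1 = 101.4 kips.
Bearing (0.375 in plate, F_u = 58 ksi): end bolts L_c = 2.1875 − 1.25/2 = 1.5625, R_n = min(1.2×1.5625×0.375×58, 2.4×1.125×0.375×58) = 40.781 kips/bolt; interior L_c = 3.125 − 1.25 = 1.875, R_n = 48.938 kips/bolt. φR_n = 0.75 × (1×40.781 + 1×48.938) = 67.3 kips.
Tension yield (gross): A_g = 5.25×0.375 = 1.9688 in². φR_n = 0.90 × 36 × 1.9688 = 63.8 kips.
Governing: min(101.4, 67.3, 63.8) = 63.8 kips → gross-section yield.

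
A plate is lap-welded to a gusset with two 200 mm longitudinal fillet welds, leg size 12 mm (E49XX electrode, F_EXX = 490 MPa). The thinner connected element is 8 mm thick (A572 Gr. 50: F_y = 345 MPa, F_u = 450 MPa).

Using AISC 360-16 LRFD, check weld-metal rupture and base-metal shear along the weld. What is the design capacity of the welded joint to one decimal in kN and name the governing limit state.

Weld metal: throat = 0.707×12 = 8.484 mm, L = 2×200 = 400 mm. φR_n = 0.75 × 0.6 × 490 × 8.484 × 400 = 748.3 kN.
Base metal shear (8 mm plate): yield φR_n = 1.0×0.6×345×8×400 = 662.4 kN; rupture φR_n = 0.75×0.6×450×8×400 = 648.0 kN; take 648.0 kN (rupture).
Governing: min(748.3, 648.0) = 648.0 kN → base-metal shear.

648.0 kN (base-metal shear governs)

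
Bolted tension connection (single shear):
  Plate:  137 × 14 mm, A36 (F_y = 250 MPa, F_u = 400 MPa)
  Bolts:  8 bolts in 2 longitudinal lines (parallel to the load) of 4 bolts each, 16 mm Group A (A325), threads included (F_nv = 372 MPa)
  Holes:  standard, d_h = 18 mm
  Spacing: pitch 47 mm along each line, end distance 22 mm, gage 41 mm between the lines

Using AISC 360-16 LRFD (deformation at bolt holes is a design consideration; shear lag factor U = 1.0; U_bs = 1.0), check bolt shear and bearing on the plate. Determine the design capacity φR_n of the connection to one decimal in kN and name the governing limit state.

448.8 kN (bolt shear governs)

Bolt shear: A_b = π(16)²/4 = 201.06 mm². φR_n = 0.75 × 372 × 201.06 × 8 × 1 = 448.8 kN.
Bearing (14 mm plate, F_u = 400 MPa): end bolts L_c = 22 − 18/2 = 13, R_n = min(1.2×13×14×400, 2.4×16×14×400) = 87.36 kN/bolt; interior L_c = 47 − 18 = 29, R_n = 194.88 kN/bolt. φR_n = 0.75 × (2×87.36 + 6×194.88) = 1008.0 kN.
Governing: min(448.8, 1008.0) = 448.8 kN → bolt shear.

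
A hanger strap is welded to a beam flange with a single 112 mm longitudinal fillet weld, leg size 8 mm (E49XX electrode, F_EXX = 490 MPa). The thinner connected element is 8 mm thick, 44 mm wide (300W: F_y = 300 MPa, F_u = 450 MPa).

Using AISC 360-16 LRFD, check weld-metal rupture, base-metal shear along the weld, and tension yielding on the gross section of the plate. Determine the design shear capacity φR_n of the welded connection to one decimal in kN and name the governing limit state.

95.0 kN (gross-section yield governs)

Weld metal: throat = 0.707×8 = 5.656 mm, L = 112 mm. φR_n = 0.75 × 0.6 × 490 × 5.656 × 112 = 139.7 kN.
Base metal shear (8 mm plate): yield φR_n = 1.0×0.6×300×8×112 = 161.3 kN; rupture φR_n = 0.75×0.6×450×8×112 = 181.4 kN; take 161.3 kN (yield).
Tension yield (gross): A_g = 44×8 = 352 mm². φR_n = 0.90 × 300 × 352 = 95.0 kN.
Governing: min(139.7, 161.3, 95.0) = 95.0 kN → gross-section yield.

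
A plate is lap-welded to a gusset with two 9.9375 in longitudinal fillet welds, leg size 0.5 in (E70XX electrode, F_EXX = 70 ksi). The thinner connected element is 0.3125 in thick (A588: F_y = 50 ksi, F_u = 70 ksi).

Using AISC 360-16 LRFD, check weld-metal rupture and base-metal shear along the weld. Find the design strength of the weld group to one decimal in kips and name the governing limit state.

Weld metal: throat = 0.707×0.5 = 0.3535 in, L = 2×9.9375 = 19.875 in. φR_n = 0.75 × 0.6 × 70 × 0.3535 × 19.875 = 221.3 kips.
Base metal shear (0.3125 in plate): yield φR_n = 1.0×0.6×50×0.3125×19.875 = 186.3 kips; rupture φR_n = 0.75×0.6×70×0.3125×19.875 = 195.6 kips; take 186.3 kips (yield).
Governing: min(221.3, 186.3) = 186.3 kips → base-metal shear.

186.3 kips (base-metal shear governs)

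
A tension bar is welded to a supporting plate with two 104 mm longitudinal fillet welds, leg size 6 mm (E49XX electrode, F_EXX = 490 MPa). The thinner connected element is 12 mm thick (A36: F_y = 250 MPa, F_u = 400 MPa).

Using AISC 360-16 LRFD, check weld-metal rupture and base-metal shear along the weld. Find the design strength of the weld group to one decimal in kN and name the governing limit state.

194.6 kN (weld metal governs)

Weld metal: throat = 0.707×6 = 4.242 mm, L = 2×104 = 208 mm. φR_n = 0.75 × 0.6 × 490 × 4.242 × 208 = 194.6 kN.
Base metal shear (12 mm plate): yield φR_n = 1.0×0.6×250×12×208 = 374.4 kN; rupture φR_n = 0.75×0.6×400×12×208 = 449.3 kN; take 374.4 kN (yield).
Governing: min(194.6, 374.4) = 194.6 kN → weld metal.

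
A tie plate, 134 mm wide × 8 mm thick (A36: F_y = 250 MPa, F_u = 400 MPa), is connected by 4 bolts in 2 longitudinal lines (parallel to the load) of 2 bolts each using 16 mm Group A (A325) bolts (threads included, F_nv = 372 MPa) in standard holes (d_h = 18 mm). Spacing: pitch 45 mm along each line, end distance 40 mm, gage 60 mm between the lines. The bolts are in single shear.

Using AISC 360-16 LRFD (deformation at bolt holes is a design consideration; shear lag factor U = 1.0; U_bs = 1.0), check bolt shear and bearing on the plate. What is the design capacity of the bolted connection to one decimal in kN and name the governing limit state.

Bolt shear: A_b = π(16)²/4 = 201.06 mm². φR_n = 0.75 × 372 × 201.06 × 4 × 1 = 224.4 kN.
Bearing (8 mm plate, F_u = 400 MPa): end bolts L_c = 40 − 18/2 = 31, R_n = min(1.2×31×8×400, 2.4×16×8×400) = 119.04 kN/bolt; interior L_c = 45 − 18 = 27, R_n = 103.68 kN/bolt. φR_n = 0.75 × (2×119.04 + 2×103.68) = 334.1 kN.
Governing: min(224.4, 334.1) = 224.4 kN → bolt shear.

224.4 kN (bolt shear governs)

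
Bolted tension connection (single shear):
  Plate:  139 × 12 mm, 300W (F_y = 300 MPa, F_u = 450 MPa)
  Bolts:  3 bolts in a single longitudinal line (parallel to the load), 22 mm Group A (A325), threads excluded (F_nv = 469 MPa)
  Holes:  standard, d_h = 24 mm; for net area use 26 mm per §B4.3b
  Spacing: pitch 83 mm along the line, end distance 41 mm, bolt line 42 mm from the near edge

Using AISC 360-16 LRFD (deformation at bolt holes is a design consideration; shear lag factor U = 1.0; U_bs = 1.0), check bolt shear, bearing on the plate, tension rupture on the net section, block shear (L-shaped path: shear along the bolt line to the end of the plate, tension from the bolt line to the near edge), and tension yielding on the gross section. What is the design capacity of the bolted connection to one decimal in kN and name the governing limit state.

Bolt shear: A_b = π(22)²/4 = 380.13 mm². φR_n = 0.75 × 469 × 380.13 × 3 × 1 = 401.1 kN.
Bearing (12 mm plate, F_u = 450 MPa): end bolts L_c = 41 − 24/2 = 29, R_n = min(1.2×29×12×450, 2.4×22×12×450) = 187.92 kN/bolt; interior L_c = 83 − 24 = 59, R_n = 285.12 kN/bolt. φR_n = 0.75 × (1×187.92 + 2×285.12) = 568.6 kN.
Tension rupture (net): A_n = (139 − 1×26)×12 = 1356 mm² (U = 1.0, A_e = A_n). φR_n = 0.75 × 450 × 1356 = 457.7 kN.
Block shear: shear path 1×[41+2×83] = 1×207 mm, A_gv = 2484, A_nv = 1×(207 − 2.5×26)×12 = 1704 mm²; tension to near edge: (42 − 0.5×26)×12 = 348 mm². R_n = min(0.6×450×1704, 0.6×300×2484) + 1.0×450×348 = min(460.08, 447.12) + 156.6 = 603.72 kN. φR_n = 0.75 × 603.72 = 452.8 kN.
Tension yield (gross): A_g = 139×12 = 1668 mm². φR_n = 0.90 × 300 × 1668 = 450.4 kN.
Governing: min(401.1, 568.6, 457.7, 452.8, 450.4) = 401.1 kN → bolt shear.

401.1 kN (bolt shear governs)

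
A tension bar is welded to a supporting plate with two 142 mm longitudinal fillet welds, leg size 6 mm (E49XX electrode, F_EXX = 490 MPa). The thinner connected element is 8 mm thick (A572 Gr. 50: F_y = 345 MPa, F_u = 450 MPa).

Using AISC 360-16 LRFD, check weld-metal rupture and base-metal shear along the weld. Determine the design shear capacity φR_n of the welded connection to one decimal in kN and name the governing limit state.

Weld metal: throat = 0.707×6 = 4.242 mm, L = 2×142 = 284 mm. φR_n = 0.75 × 0.6 × 490 × 4.242 × 284 = 265.6 kN.
Base metal shear (8 mm plate): yield φR_n = 1.0×0.6×345×8×284 = 470.3 kN; rupture φR_n = 0.75×0.6×450×8×284 = 460.1 kN; take 460.1 kN (rupture).
Governing: min(265.6, 460.1) = 265.6 kN → weld metal.

265.6 kN (weld metal governs)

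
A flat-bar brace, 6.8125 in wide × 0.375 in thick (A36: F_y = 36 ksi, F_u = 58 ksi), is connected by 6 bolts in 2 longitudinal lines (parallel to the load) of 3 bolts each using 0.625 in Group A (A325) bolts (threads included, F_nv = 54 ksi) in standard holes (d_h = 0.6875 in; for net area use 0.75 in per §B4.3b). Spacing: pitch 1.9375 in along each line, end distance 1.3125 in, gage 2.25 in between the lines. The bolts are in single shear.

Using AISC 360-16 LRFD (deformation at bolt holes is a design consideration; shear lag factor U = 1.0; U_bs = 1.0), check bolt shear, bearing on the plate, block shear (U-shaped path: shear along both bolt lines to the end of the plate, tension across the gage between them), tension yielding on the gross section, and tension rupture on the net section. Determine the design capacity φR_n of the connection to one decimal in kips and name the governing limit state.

Bolt shear: A_b = π(0.625)²/4 = 0.3068 in². φR_n = 0.75 × 54 × 0.3068 × 6 × 1 = 74.6 kips.
Bearing (0.375 in plate, F_u = 58 ksi): end bolts L_c = 1.3125 − 0.6875/2 = 0.96875, R_n = min(1.2×0.96875×0.375×58, 2.4×0.625×0.375×58) = 25.284 kips/bolt; interior L_c = 1.9375 − 0.6875 = 1.25, R_n = 32.625 kips/bolt. φR_n = 0.75 × (2×25.284 + 4×32.625) = 135.8 kips.
Block shear: shear path 2×[1.3125+2×1.9375] = 2×5.1875 in, A_gv = 3.8906, A_nv = 2×(5.1875 − 2.5×0.75)×0.375 = 2.4844 in²; tension across gage: (2.25 − 1×0.75)×0.375 = 0.5625 in². R_n = min(0.6×58×2.4844, 0.6×36×3.8906) + 1.0×58×0.5625 = min(86.457, 84.037) + 32.625 = 116.66 kips. φR_n = 0.75 × 116.66 = 87.5 kips.
Tension yield (gross): A_g = 6.8125×0.375 = 2.5547 in². φR_n = 0.90 × 36 × 2.5547 = 82.8 kips.
Tension rupture (net): A_n = (6.8125 − 2×0.75)×0.375 = 1.9922 in² (U = 1.0, A_e = A_n). φR_n = 0.75 × 58 × 1.9922 = 86.7 kips.
Governing: min(74.6, 135.8, 87.5, 82.8, 86.7) = 74.6 kips → bolt shear.

74.6 kips (bolt shear governs)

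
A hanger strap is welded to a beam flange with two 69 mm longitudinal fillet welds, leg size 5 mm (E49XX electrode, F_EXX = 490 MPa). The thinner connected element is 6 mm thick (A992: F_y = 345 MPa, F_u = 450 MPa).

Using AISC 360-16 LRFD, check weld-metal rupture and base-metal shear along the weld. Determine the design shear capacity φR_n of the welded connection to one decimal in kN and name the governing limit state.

107.6 kN (weld metal governs)

Weld metal: throat = 0.707×5 = 3.535 mm, L = 2×69 = 138 mm. φR_n = 0.75 × 0.6 × 490 × 3.535 × 138 = 107.6 kN.
Base metal shear (6 mm plate): yield φR_n = 1.0×0.6×345×6×138 = 171.4 kN; rupture φR_n = 0.75×0.6×450×6×138 = 167.7 kN; take 167.7 kN (rupture).
Governing: min(107.6, 167.7) = 107.6 kN → weld metal.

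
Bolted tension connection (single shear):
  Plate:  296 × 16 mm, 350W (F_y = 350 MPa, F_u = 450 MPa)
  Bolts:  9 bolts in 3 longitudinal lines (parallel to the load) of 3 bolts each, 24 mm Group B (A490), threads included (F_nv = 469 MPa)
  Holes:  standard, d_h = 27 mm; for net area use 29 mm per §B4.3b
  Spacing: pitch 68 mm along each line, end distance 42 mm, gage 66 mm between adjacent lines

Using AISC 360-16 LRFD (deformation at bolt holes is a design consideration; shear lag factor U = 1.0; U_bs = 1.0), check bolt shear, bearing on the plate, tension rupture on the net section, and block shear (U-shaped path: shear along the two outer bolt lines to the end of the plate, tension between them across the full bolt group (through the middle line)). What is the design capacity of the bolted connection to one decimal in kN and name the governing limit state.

1083.2 kN (block shear governs)

Bolt shear: A_b = π(24)²/4 = 452.39 mm². φR_n = 0.75 × 469 × 452.39 × 9 × 1 = 1432.2 kN.
Bearing (16 mm plate, F_u = 450 MPa): end bolts L_c = 42 − 27/2 = 28.5, R_n = min(1.2×28.5×16×450, 2.4×24×16×450) = 246.24 kN/bolt; interior L_c = 68 − 27 = 41, R_n = 354.24 kN/bolt. φR_n = 0.75 × (3×246.24 + 6×354.24) = 2148.1 kN.
Tension rupture (net): A_n = (296 − 3×29)×16 = 3344 mm² (U = 1.0, A_e = A_n). φR_n = 0.75 × 450 × 3344 = 1128.6 kN.
Block shear: shear path 2×[42+2×68] = 2×178 mm, A_gv = 5696, A_nv = 2×(178 − 2.5×29)×16 = 3376 mm²; tension across gage: (132 − 2×29)×16 = 1184 mm². R_n = min(0.6×450×3376, 0.6×350×5696) + 1.0×450×1184 = min(911.52, 1196.2) + 532.8 = 1444.3 kN. φR_n = 0.75 × 1444.3 = 1083.2 kN.
Governing: min(1432.2, 2148.1, 1128.6, 1083.2) = 1083.2 kN → block shear.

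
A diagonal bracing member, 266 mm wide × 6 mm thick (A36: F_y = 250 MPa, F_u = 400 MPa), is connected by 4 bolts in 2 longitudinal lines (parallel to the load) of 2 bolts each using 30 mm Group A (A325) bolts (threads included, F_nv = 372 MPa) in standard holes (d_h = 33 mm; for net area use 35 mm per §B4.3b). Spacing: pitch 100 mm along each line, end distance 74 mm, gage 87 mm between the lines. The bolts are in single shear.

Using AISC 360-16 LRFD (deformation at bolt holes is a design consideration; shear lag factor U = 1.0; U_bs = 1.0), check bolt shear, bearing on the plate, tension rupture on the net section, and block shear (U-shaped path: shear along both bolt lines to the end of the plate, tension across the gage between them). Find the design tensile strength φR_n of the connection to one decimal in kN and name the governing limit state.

328.5 kN (block shear governs)

Bolt shear: A_b = π(30)²/4 = 706.86 mm². φR_n = 0.75 × 372 × 706.86 × 4 × 1 = 788.9 kN.
Bearing (6 mm plate, F_u = 400 MPa): end bolts L_c = 74 − 33/2 = 57.5, R_n = min(1.2×57.5×6×400, 2.4×30×6×400) = 165.6 kN/bolt; interior L_c = 100 − 33 = 67, R_n = 172.8 kN/bolt. φR_n = 0.75 × (2×165.6 + 2×172.8) = 507.6 kN.
Tension rupture (net): A_n = (266 − 2×35)×6 = 1176 mm² (U = 1.0, A_e = A_n). φR_n = 0.75 × 400 × 1176 = 352.8 kN.
Block shear: shear path 2×[74+1×100] = 2×174 mm, A_gv = 2088, A_nv = 2×(174 − 1.5×35)×6 = 1458 mm²; tension across gage: (87 − 1×35)×6 = 312 mm². R_n = min(0.6×400×1458, 0.6×250×2088) + 1.0×400×312 = min(349.92, 313.2) + 124.8 = 438 kN. φR_n = 0.75 × 438 = 328.5 kN.
Governing: min(788.9, 507.6, 352.8, 328.5) = 328.5 kN → block shear.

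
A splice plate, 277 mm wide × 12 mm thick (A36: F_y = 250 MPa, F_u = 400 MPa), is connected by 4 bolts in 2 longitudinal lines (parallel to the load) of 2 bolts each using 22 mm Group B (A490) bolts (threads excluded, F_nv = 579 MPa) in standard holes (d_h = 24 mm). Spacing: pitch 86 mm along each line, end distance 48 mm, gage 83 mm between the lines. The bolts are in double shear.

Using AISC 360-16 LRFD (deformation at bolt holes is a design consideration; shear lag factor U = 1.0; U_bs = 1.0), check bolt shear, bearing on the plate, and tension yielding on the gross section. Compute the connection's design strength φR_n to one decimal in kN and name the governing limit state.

Bolt shear: A_b = π(22)²/4 = 380.13 mm². φR_n = 0.75 × 579 × 380.13 × 4 × 2 = 1320.6 kN.
Bearing (12 mm plate, F_u = 400 MPa): end bolts L_c = 48 − 24/2 = 36, R_n = min(1.2×36×12×400, 2.4×22×12×400) = 207.36 kN/bolt; interior L_c = 86 − 24 = 62, R_n = 253.44 kN/bolt. φR_n = 0.75 × (2×207.36 + 2×253.44) = 691.2 kN.
Tension yield (gross): A_g = 277×12 = 3324 mm². φR_n = 0.90 × 250 × 3324 = 747.9 kN.
Governing: min(1320.6, 691.2, 747.9) = 691.2 kN → bearing.

691.2 kN (bearing governs)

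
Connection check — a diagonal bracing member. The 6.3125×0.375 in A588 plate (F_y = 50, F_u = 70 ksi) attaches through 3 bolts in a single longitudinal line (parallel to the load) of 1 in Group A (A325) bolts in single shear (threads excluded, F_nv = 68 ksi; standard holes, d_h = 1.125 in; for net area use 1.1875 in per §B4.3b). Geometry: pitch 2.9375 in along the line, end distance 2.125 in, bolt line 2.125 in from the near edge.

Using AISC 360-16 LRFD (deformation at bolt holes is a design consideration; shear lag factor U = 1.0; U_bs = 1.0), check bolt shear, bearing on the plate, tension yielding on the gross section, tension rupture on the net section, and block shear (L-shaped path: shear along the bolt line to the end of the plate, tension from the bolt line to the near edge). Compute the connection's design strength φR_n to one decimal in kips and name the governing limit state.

89.6 kips (block shear governs)

Bolt shear: A_b = π(1)²/4 = 0.7854 in². φR_n = 0.75 × 68 × 0.7854 × 3 × 1 = 120.2 kips.
Bearing (0.375 in plate, F_u = 70 ksi): end bolts L_c = 2.125 − 1.125/2 = 1.5625, R_n = min(1.2×1.5625×0.375×70, 2.4×1×0.375×70) = 49.219 kips/bolt; interior L_c = 2.9375 − 1.125 = 1.8125, R_n = 57.094 kips/bolt. φR_n = 0.75 × (1×49.219 + 2×57.094) = 122.6 kips.
Tension yield (gross): A_g = 6.3125×0.375 = 2.3672 in². φR_n = 0.90 × 50 × 2.3672 = 106.5 kips.
Tension rupture (net): A_n = (6.3125 − 1×1.1875)×0.375 = 1.9219 in² (U = 1.0, A_e = A_n). φR_n = 0.75 × 70 × 1.9219 = 100.9 kips.
Block shear: shear path 1×[2.125+2×2.9375] = 1×8 in, A_gv = 3, A_nv = 1×(8 − 2.5×1.1875)×0.375 = 1.8867 in²; tension to near edge: (2.125 − 0.5×1.1875)×0.375 = 0.57422 in². R_n = min(0.6×70×1.8867, 0.6×50×3) + 1.0×70×0.57422 = min(79.241, 90) + 40.195 = 119.44 kips. φR_n = 0.75 × 119.44 = 89.6 kips.
Governing: min(120.2, 122.6, 106.5, 100.9, 89.6) = 89.6 kips → block shear.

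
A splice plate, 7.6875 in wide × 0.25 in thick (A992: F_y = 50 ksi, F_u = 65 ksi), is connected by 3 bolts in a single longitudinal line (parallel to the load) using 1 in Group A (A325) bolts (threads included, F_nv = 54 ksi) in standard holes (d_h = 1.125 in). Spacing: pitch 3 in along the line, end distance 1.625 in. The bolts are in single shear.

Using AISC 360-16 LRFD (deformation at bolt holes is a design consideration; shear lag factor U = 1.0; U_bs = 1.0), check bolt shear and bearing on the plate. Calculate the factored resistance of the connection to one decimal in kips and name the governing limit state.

70.4 kips (bearing governs)

Bolt shear: A_b = π(1)²/4 = 0.7854 in². φR_n = 0.75 × 54 × 0.7854 × 3 × 1 = 95.4 kips.
Bearing (0.25 in plate, F_u = 65 ksi): end bolts L_c = 1.625 − 1.125/2 = 1.0625, R_n = min(1.2×1.0625×0.25×65, 2.4×1×0.25×65) = 20.719 kips/bolt; interior L_c = 3 − 1.125 = 1.875, R_n = 36.563 kips/bolt. φR_n = 0.75 × (1×20.719 + 2×36.563) = 70.4 kips.
Governing: min(95.4, 70.4) = 70.4 kips → bearing.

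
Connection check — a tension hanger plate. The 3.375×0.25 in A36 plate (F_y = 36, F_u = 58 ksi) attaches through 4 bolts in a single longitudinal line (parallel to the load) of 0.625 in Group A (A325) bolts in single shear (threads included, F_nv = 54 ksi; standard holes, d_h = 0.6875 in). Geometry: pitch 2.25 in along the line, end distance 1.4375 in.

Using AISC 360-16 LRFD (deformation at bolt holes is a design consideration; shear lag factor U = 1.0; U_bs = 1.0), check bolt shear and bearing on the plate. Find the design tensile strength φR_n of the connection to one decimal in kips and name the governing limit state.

49.7 kips (bolt shear governs)

Bolt shear: A_b = π(0.625)²/4 = 0.3068 in². φR_n = 0.75 × 54 × 0.3068 × 4 × 1 = 49.7 kips.
Bearing (0.25 in plate, F_u = 58 ksi): end bolts L_c = 1.4375 − 0.6875/2 = 1.09375, R_n = min(1.2×1.09375×0.25×58, 2.4×0.625×0.25×58) = 19.031 kips/bolt; interior L_c = 2.25 − 0.6875 = 1.5625, R_n = 21.75 kips/bolt. φR_n = 0.75 × (1×19.031 + 3×21.75) = 63.2 kips.
Governing: min(49.7, 63.2) = 49.7 kips → bolt shear.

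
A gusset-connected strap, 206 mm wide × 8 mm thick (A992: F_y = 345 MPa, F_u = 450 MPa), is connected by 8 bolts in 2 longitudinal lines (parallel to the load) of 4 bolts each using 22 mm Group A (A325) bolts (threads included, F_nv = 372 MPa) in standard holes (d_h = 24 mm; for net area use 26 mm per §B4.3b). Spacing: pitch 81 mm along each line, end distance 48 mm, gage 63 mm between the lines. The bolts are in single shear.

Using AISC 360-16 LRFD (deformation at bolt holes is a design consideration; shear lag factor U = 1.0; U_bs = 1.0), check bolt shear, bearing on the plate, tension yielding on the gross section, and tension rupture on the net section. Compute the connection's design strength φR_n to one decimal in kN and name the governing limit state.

415.8 kN (net-section rupture governs)

Bolt shear: A_b = π(22)²/4 = 380.13 mm². φR_n = 0.75 × 372 × 380.13 × 8 × 1 = 848.5 kN.
Bearing (8 mm plate, F_u = 450 MPa): end bolts L_c = 48 − 24/2 = 36, R_n = min(1.2×36×8×450, 2.4×22×8×450) = 155.52 kN/bolt; interior L_c = 81 − 24 = 57, R_n = 190.08 kN/bolt. φR_n = 0.75 × (2×155.52 + 6×190.08) = 1088.6 kN.
Tension yield (gross): A_g = 206×8 = 1648 mm². φR_n = 0.90 × 345 × 1648 = 511.7 kN.
Tension rupture (net): A_n = (206 − 2×26)×8 = 1232 mm² (U = 1.0, A_e = A_n). φR_n = 0.75 × 450 × 1232 = 415.8 kN.
Governing: min(848.5, 1088.6, 511.7, 415.8) = 415.8 kN → net-section rupture.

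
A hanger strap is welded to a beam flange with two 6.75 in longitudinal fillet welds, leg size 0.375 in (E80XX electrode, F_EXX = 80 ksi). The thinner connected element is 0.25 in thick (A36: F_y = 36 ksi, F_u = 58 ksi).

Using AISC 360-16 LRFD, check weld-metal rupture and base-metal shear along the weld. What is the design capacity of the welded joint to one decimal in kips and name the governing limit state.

72.9 kips (base-metal shear governs)

Weld metal: throat = 0.707×0.375 = 0.26513 in, L = 2×6.75 = 13.5 in. φR_n = 0.75 × 0.6 × 80 × 0.26513 × 13.5 = 128.9 kips.
Base metal shear (0.25 in plate): yield φR_n = 1.0×0.6×36×0.25×13.5 = 72.9 kips; rupture φR_n = 0.75×0.6×58×0.25×13.5 = 88.1 kips; take 72.9 kips (yield).
Governing: min(128.9, 72.9) = 72.9 kips → base-metal shear.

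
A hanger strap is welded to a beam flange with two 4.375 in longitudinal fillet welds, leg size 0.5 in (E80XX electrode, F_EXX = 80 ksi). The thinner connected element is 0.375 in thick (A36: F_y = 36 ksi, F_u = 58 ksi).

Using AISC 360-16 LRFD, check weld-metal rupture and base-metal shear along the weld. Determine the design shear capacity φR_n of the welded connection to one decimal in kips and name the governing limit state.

70.9 kips (base-metal shear governs)

Weld metal: throat = 0.707×0.5 = 0.3535 in, L = 2×4.375 = 8.75 in. φR_n = 0.75 × 0.6 × 80 × 0.3535 × 8.75 = 111.4 kips.
Base metal shear (0.375 in plate): yield φR_n = 1.0×0.6×36×0.375×8.75 = 70.9 kips; rupture φR_n = 0.75×0.6×58×0.375×8.75 = 85.6 kips; take 70.9 kips (yield).
Governing: min(111.4, 70.9) = 70.9 kips → base-metal shear.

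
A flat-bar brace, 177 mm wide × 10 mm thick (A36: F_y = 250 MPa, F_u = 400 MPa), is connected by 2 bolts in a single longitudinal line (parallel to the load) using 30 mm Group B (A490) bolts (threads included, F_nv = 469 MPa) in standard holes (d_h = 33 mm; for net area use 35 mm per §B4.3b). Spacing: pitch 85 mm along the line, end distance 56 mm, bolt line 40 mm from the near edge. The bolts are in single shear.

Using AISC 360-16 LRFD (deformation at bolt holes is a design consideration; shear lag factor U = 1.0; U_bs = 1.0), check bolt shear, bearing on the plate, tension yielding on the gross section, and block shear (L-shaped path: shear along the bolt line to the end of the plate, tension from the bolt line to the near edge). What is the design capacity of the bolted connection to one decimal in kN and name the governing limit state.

226.1 kN (block shear governs)

Bolt shear: A_b = π(30)²/4 = 706.86 mm². φR_n = 0.75 × 469 × 706.86 × 2 × 1 = 497.3 kN.
Bearing (10 mm plate, F_u = 400 MPa): end bolts L_c = 56 − 33/2 = 39.5, R_n = min(1.2×39.5×10×400, 2.4×30×10×400) = 189.6 kN/bolt; interior L_c = 85 − 33 = 52, R_n = 249.6 kN/bolt. φR_n = 0.75 × (1×189.6 + 1×249.6) = 329.4 kN.
Tension yield (gross): A_g = 177×10 = 1770 mm². φR_n = 0.90 × 250 × 1770 = 398.3 kN.
Block shear: shear path 1×[56+1×85] = 1×141 mm, A_gv = 1410, A_nv = 1×(141 − 1.5×35)×10 = 885 mm²; tension to near edge: (40 − 0.5×35)×10 = 225 mm². R_n = min(0.6×400×885, 0.6×250×1410) + 1.0×400×225 = min(212.4, 211.5) + 90 = 301.5 kN. φR_n = 0.75 × 301.5 = 226.1 kN.
Governing: min(497.3, 329.4, 398.3, 226.1) = 226.1 kN → block shear.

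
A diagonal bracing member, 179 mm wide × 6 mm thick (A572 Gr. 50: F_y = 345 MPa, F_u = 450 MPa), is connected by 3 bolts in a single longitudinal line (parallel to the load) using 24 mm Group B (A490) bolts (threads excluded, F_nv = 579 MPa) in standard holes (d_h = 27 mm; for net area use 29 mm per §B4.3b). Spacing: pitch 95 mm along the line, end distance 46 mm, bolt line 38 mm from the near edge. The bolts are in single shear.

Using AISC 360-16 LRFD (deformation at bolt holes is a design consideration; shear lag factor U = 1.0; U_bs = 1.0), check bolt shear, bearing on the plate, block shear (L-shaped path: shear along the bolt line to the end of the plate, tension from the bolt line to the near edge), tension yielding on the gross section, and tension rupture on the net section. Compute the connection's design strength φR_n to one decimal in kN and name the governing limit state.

246.2 kN (block shear governs)

Bolt shear: A_b = π(24)²/4 = 452.39 mm². φR_n = 0.75 × 579 × 452.39 × 3 × 1 = 589.4 kN.
Bearing (6 mm plate, F_u = 450 MPa): end bolts L_c = 46 − 27/2 = 32.5, R_n = min(1.2×32.5×6×450, 2.4×24×6×450) = 105.3 kN/bolt; interior L_c = 95 − 27 = 68, R_n = 155.52 kN/bolt. φR_n = 0.75 × (1×105.3 + 2×155.52) = 312.3 kN.
Block shear: shear path 1×[46+2×95] = 1×236 mm, A_gv = 1416, A_nv = 1×(236 − 2.5×29)×6 = 981 mm²; tension to near edge: (38 − 0.5×29)×6 = 141 mm². R_n = min(0.6×450×981, 0.6×345×1416) + 1.0×450×141 = min(264.87, 293.11) + 63.45 = 328.32 kN. φR_n = 0.75 × 328.32 = 246.2 kN.
Tension yield (gross): A_g = 179×6 = 1074 mm². φR_n = 0.90 × 345 × 1074 = 333.5 kN.
Tension rupture (net): A_n = (179 − 1×29)×6 = 900 mm² (U = 1.0, A_e = A_n). φR_n = 0.75 × 450 × 900 = 303.8 kN.
Governing: min(589.4, 312.3, 246.2, 333.5, 303.8) = 246.2 kN → block shear.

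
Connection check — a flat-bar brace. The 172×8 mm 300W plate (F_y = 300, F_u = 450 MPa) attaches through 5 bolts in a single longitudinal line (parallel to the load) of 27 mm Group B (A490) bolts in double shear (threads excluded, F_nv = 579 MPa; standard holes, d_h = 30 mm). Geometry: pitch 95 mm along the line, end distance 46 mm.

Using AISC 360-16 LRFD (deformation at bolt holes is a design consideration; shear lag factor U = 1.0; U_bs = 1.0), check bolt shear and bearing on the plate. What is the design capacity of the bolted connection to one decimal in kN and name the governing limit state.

Bolt shear: A_b = π(27)²/4 = 572.56 mm². φR_n = 0.75 × 579 × 572.56 × 5 × 2 = 2486.3 kN.
Bearing (8 mm plate, F_u = 450 MPa): end bolts L_c = 46 − 30/2 = 31, R_n = min(1.2×31×8×450, 2.4×27×8×450) = 133.92 kN/bolt; interior L_c = 95 − 30 = 65, R_n = 233.28 kN/bolt. φR_n = 0.75 × (1×133.92 + 4×233.28) = 800.3 kN.
Governing: min(2486.3, 800.3) = 800.3 kN → bearing.

800.3 kN (bearing governs)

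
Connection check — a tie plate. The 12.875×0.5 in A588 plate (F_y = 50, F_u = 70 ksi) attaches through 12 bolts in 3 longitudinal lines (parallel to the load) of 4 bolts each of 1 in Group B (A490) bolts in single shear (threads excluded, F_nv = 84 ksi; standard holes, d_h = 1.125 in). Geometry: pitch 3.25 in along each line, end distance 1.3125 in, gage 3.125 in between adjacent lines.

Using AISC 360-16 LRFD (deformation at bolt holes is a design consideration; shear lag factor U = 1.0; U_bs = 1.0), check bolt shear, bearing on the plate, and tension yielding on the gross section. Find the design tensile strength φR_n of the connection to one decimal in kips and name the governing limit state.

289.7 kips (gross-section yield governs)

Bolt shear: A_b = π(1)²/4 = 0.7854 in². φR_n = 0.75 × 84 × 0.7854 × 12 × 1 = 593.8 kips.
Bearing (0.5 in plate, F_u = 70 ksi): end bolts L_c = 1.3125 − 1.125/2 = 0.75, R_n = min(1.2×0.75×0.5×70, 2.4×1×0.5×70) = 31.5 kips/bolt; interior L_c = 3.25 − 1.125 = 2.125, R_n = 84 kips/bolt. φR_n = 0.75 × (3×31.5 + 9×84) = 637.9 kips.
Tension yield (gross): A_g = 12.875×0.5 = 6.4375 in². φR_n = 0.90 × 50 × 6.4375 = 289.7 kips.
Governing: min(593.8, 637.9, 289.7) = 289.7 kips → gross-section yield.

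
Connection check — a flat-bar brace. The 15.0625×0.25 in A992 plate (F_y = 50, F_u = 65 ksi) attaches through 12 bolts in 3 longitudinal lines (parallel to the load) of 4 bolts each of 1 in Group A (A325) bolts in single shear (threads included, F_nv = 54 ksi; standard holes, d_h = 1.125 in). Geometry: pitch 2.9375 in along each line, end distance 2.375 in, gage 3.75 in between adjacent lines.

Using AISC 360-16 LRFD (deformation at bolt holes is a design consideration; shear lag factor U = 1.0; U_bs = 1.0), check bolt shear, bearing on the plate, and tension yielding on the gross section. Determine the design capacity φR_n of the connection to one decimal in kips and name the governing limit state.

169.5 kips (gross-section yield governs)

Bolt shear: A_b = π(1)²/4 = 0.7854 in². φR_n = 0.75 × 54 × 0.7854 × 12 × 1 = 381.7 kips.
Bearing (0.25 in plate, F_u = 65 ksi): end bolts L_c = 2.375 − 1.125/2 = 1.8125, R_n = min(1.2×1.8125×0.25×65, 2.4×1×0.25×65) = 35.344 kips/bolt; interior L_c = 2.9375 − 1.125 = 1.8125, R_n = 35.344 kips/bolt. φR_n = 0.75 × (3×35.344 + 9×35.344) = 318.1 kips.
Tension yield (gross): A_g = 15.0625×0.25 = 3.7656 in². φR_n = 0.90 × 50 × 3.7656 = 169.5 kips.
Governing: min(381.7, 318.1, 169.5) = 169.5 kips → gross-section yield.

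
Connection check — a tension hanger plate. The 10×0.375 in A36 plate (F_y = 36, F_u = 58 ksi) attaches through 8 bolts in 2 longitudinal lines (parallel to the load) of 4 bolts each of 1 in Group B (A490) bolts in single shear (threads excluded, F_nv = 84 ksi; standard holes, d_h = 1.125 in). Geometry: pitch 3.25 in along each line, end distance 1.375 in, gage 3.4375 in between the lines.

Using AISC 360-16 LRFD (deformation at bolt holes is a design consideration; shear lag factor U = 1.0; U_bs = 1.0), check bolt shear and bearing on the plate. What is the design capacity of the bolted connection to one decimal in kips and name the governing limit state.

266.7 kips (bearing governs)

Bolt shear: A_b = π(1)²/4 = 0.7854 in². φR_n = 0.75 × 84 × 0.7854 × 8 × 1 = 395.8 kips.
Bearing (0.375 in plate, F_u = 58 ksi): end bolts L_c = 1.375 − 1.125/2 = 0.8125, R_n = min(1.2×0.8125×0.375×58, 2.4×1×0.375×58) = 21.206 kips/bolt; interior L_c = 3.25 − 1.125 = 2.125, R_n = 52.2 kips/bolt. φR_n = 0.75 × (2×21.206 + 6×52.2) = 266.7 kips.
Governing: min(395.8, 266.7) = 266.7 kips → bearing.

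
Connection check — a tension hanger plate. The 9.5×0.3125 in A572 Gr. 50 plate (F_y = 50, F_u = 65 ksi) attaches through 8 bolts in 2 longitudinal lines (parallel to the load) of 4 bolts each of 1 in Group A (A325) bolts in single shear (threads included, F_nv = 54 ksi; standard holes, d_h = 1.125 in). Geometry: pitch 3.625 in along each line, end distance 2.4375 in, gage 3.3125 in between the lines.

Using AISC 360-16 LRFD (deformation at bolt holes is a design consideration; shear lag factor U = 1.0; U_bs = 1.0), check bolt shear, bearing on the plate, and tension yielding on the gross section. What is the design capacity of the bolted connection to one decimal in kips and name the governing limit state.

Bolt shear: A_b = π(1)²/4 = 0.7854 in². φR_n = 0.75 × 54 × 0.7854 × 8 × 1 = 254.5 kips.
Bearing (0.3125 in plate, F_u = 65 ksi): end bolts L_c = 2.4375 − 1.125/2 = 1.875, R_n = min(1.2×1.875×0.3125×65, 2.4×1×0.3125×65) = 45.703 kips/bolt; interior L_c = 3.625 − 1.125 = 2.5, R_n = 48.75 kips/bolt. φR_n = 0.75 × (2×45.703 + 6×48.75) = 287.9 kips.
Tension yield (gross): A_g = 9.5×0.3125 = 2.9688 in². φR_n = 0.90 × 50 × 2.9688 = 133.6 kips.
Governing: min(254.5, 287.9, 133.6) = 133.6 kips → gross-section yield.

133.6 kips (gross-section yield governs)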